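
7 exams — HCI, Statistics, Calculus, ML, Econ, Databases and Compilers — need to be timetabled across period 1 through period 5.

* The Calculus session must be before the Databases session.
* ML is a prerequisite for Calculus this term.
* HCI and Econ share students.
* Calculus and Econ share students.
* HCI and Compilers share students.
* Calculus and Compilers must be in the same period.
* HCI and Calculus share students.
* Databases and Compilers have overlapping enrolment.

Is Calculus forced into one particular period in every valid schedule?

No

Calculus can be period 2 (e.g. Databases -> period 3; Econ -> period 3; Calculus -> period 2; HCI -> period 1; Statistics -> period 1; Compilers -> period 2; ML -> period 1) or period 3 (e.g. Econ=period 2; Calculus=period 3; Compilers=period 3; ML=period 1; Statistics=period 1; HCI=period 1; Databases=period 4).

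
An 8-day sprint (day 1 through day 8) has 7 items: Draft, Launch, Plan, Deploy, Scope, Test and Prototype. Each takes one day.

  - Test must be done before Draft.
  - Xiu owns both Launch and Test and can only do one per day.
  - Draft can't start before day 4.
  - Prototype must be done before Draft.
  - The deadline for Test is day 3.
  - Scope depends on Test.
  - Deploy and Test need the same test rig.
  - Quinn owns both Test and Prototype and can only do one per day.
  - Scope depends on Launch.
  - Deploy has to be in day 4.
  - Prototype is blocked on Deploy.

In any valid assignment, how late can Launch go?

day 7

Downstream work caps Launch at day 7.
Launch at day 7 is achievable: Deploy in day 4; Scope in day 8; Draft in day 6; Test in day 1; Plan in day 1; Launch in day 7; Prototype in day 5.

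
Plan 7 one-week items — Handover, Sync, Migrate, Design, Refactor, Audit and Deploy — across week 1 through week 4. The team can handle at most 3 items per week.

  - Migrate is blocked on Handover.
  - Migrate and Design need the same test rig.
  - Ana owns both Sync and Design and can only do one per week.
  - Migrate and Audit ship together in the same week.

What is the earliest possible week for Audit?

Audit must be in the same week as Migrate, which can't be before week 2, so Audit is at least week 2.
Audit at week 2 is achievable: Refactor=week 1; Audit=week 2; Design=week 3; Sync=week 1; Migrate=week 2; Deploy=week 2; Handover=week 1.

week 2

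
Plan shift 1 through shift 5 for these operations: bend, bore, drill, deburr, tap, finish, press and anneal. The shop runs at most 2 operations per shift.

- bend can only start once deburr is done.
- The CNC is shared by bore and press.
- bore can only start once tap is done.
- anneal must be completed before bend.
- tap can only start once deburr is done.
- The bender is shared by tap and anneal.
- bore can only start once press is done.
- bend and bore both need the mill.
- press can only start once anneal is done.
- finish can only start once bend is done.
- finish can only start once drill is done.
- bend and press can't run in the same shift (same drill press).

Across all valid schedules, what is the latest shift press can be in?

shift 4

Precedence pushes press to at least shift 2; downstream work caps press at shift 4.
press at shift 4 is achievable: deburr in shift 1; drill in shift 3; finish in shift 4; bend in shift 2; anneal in shift 1; tap in shift 2; press in shift 4; bore in shift 5.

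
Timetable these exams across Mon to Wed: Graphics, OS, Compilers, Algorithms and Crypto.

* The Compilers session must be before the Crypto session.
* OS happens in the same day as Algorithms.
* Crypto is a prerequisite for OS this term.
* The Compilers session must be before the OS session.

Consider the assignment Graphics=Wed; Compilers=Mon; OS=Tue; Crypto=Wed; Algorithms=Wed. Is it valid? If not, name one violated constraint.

The Compilers session must be before the OS session — holds.
OS happens in the same day as Algorithms — violated.
The Compilers session must be before the Crypto session — holds.
Crypto is a prerequisite for OS this term — violated.

Invalid. Crypto is a prerequisite for OS this term.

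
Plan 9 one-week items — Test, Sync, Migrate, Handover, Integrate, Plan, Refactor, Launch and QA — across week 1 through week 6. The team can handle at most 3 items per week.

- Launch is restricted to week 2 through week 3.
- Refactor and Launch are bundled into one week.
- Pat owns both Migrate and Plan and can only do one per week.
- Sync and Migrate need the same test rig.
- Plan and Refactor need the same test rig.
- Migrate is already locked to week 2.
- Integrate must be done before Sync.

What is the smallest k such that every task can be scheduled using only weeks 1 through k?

The precedence chain requires at least 2 distinct weeks.
With at most 3 per week and 9 tasks, at least 3 weeks are needed.
3 works (last occupied week: week 3): for example Test -> week 1; Sync -> week 3; QA -> week 3; Launch -> week 2; Handover -> week 1; Plan -> week 3; Integrate -> week 1; Refactor -> week 2; Migrate -> week 2.

3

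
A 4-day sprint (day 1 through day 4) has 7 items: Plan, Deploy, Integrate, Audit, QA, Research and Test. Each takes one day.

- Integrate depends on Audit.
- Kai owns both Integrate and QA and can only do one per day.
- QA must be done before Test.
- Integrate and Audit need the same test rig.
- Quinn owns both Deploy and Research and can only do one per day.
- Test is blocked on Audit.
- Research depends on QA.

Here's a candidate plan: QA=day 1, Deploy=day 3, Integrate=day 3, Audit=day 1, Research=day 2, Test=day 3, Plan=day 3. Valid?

Integrate and Audit need the same test rig — holds.
Test is blocked on Audit — holds.
Kai owns both Integrate and QA and can only do one per day — holds.
Integrate depends on Audit — holds.
Research depends on QA — holds.
Quinn owns both Deploy and Research and can only do one per day — holds.
QA must be done before Test — holds.

Valid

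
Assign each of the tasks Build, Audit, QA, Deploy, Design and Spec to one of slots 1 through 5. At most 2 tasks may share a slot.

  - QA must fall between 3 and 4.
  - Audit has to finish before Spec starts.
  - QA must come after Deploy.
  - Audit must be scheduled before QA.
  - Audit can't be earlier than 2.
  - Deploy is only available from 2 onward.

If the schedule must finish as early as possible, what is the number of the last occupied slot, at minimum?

The precedence chain requires at least 2 distinct slots.
With at most 2 per slot and 6 tasks, at least 3 slots are needed.
QA can't be placed before 3, so the schedule must run through at least slot 3.
3 works (last occupied slot: 3): for example Audit in 2, Spec in 3, Deploy in 2, Design in 1, Build in 1, QA in 3.

3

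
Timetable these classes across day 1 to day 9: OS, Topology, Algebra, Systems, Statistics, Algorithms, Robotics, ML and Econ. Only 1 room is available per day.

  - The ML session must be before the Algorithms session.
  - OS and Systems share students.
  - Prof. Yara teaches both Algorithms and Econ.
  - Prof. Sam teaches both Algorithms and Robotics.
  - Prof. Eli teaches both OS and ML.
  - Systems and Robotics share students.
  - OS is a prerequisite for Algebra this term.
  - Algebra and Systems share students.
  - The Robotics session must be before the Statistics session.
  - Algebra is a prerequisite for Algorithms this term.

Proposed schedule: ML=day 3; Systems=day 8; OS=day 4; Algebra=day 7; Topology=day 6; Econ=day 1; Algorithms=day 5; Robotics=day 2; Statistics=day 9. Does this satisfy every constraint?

No — it violates: Algebra is a prerequisite for Algorithms this term

Only 1 room is available per day — holds.
Algebra and Systems share students — holds.
Prof. Sam teaches both Algorithms and Robotics — holds.
Algebra is a prerequisite for Algorithms this term — violated.
OS and Systems share students — holds.
Systems and Robotics share students — holds.
Prof. Yara teaches both Algorithms and Econ — holds.
The ML session must be before the Algorithms session — holds.
Prof. Eli teaches both OS and ML — holds.
The Robotics session must be before the Statistics session — holds.
OS is a prerequisite for Algebra this term — holds.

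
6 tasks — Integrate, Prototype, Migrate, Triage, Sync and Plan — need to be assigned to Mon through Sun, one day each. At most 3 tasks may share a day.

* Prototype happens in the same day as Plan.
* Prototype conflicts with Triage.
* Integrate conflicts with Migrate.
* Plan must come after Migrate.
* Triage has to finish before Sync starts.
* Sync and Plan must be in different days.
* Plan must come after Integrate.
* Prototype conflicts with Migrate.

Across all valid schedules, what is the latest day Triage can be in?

Sat

Downstream work caps Triage at Sat.
Triage at Sat is achievable: Integrate in Mon; Triage in Sat; Plan in Wed; Prototype in Wed; Sync in Sun; Migrate in Tue.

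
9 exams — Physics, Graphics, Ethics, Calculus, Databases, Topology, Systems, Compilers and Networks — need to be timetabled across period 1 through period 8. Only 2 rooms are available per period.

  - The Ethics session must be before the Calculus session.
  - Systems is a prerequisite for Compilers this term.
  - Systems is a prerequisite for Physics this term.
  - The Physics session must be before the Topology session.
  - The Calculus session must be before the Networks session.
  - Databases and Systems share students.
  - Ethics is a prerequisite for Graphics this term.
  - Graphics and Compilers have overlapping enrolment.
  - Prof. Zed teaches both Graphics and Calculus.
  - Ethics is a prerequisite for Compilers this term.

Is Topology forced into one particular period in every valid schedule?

No

Topology can be period 3 (e.g. Ethics -> period 1, Physics -> period 2, Graphics -> period 4, Databases -> period 5, Systems -> period 1, Compilers -> period 3, Calculus -> period 2, Networks -> period 4, Topology -> period 3) or period 4 (e.g. Ethics=period 1, Physics=period 2, Systems=period 1, Networks=period 3, Databases=period 5, Graphics=period 4, Compilers=period 3, Calculus=period 2, Topology=period 4).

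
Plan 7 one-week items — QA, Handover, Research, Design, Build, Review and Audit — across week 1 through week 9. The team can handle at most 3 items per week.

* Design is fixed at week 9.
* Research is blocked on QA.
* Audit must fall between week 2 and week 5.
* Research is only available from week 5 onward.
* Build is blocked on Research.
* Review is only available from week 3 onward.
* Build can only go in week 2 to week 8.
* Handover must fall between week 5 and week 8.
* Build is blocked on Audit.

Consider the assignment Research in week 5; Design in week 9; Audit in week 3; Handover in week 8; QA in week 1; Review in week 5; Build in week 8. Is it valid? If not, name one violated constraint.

Audit must fall between week 2 and week 5 — holds.
The team can handle at most 3 items per week — holds.
Research is blocked on QA — holds.
Handover must fall between week 5 and week 8 — holds.
Build can only go in week 2 to week 8 — holds.
Build is blocked on Audit — holds.
Build is blocked on Research — holds.
Design is fixed at week 9 — holds.
Review is only available from week 3 onward — holds.
Research is only available from week 5 onward — holds.

Valid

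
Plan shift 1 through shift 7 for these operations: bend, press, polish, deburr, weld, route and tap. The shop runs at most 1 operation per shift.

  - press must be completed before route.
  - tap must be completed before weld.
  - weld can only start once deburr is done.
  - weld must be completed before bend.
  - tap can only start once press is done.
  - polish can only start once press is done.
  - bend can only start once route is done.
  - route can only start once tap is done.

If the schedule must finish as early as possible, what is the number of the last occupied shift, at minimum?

shift 7

The precedence chain requires at least 4 distinct shifts.
With at most 1 per shift and 7 operations, at least 7 shifts are needed.
7 works (last occupied shift: shift 7): for example bend -> shift 6, route -> shift 5, deburr -> shift 3, tap -> shift 2, weld -> shift 4, press -> shift 1, polish -> shift 7.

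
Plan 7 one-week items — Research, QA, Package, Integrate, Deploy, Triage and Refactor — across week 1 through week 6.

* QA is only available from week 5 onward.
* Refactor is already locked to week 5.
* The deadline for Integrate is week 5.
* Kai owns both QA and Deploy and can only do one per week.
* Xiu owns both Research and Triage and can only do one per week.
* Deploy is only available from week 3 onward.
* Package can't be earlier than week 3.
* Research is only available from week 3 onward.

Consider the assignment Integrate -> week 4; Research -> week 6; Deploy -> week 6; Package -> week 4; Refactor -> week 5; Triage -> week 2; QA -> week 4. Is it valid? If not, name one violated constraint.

Research is only available from week 3 onward — holds.
Refactor is already locked to week 5 — holds.
Kai owns both QA and Deploy and can only do one per week — holds.
Package can't be earlier than week 3 — holds.
The deadline for Integrate is week 5 — holds.
QA is only available from week 5 onward — violated.
Xiu owns both Research and Triage and can only do one per week — holds.
Deploy is only available from week 3 onward — holds.

No — it violates: QA is only available from week 5 onward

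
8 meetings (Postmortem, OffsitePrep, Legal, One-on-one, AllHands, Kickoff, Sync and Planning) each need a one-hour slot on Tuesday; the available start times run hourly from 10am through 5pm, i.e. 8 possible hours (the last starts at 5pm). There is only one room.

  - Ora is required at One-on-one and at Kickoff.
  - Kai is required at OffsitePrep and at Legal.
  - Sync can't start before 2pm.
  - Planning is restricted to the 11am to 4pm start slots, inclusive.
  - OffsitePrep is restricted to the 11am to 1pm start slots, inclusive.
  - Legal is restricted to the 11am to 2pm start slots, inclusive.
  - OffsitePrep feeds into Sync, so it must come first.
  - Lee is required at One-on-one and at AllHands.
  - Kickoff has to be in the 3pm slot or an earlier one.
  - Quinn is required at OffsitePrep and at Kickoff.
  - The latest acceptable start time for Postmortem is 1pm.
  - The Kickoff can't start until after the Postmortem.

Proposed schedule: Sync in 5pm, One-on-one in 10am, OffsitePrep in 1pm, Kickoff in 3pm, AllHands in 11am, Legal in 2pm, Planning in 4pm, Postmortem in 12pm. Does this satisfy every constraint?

Valid

Kai is required at OffsitePrep and at Legal — holds.
Planning is restricted to the 11am to 4pm start slots, inclusive — holds.
OffsitePrep is restricted to the 11am to 1pm start slots, inclusive — holds.
Legal is restricted to the 11am to 2pm start slots, inclusive — holds.
There is only one room — holds.
OffsitePrep feeds into Sync, so it must come first — holds.
Kickoff has to be in the 3pm slot or an earlier one — holds.
The latest acceptable start time for Postmortem is 1pm — holds.
Sync can't start before 2pm — holds.
The Kickoff can't start until after the Postmortem — holds.
Quinn is required at OffsitePrep and at Kickoff — holds.
Lee is required at One-on-one and at AllHands — holds.
Ora is required at One-on-one and at Kickoff — holds.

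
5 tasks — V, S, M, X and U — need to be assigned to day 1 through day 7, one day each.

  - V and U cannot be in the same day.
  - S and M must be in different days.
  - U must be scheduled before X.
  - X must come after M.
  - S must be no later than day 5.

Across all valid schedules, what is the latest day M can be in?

Downstream work caps M at day 6.
M at day 6 is achievable: S -> day 1, U -> day 1, M -> day 6, V -> day 2, X -> day 7.

day 6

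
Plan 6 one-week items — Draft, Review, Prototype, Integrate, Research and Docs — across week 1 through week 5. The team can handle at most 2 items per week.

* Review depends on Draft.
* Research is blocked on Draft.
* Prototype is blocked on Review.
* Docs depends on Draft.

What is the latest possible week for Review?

Precedence pushes Review to at least week 2; downstream work caps Review at week 4.
Review at week 4 is achievable: Integrate -> week 1; Prototype -> week 5; Draft -> week 1; Research -> week 2; Docs -> week 2; Review -> week 4.

week 4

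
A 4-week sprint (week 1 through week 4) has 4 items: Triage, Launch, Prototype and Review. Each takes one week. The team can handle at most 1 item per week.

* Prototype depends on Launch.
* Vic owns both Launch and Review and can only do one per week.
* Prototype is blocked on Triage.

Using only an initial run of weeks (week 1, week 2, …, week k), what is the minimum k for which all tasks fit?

4 weeks

The precedence chain requires at least 2 distinct weeks.
With at most 1 per week and 4 tasks, at least 4 weeks are needed.
4 works (last occupied week: week 4): for example Prototype -> week 3; Launch -> week 2; Triage -> week 1; Review -> week 4.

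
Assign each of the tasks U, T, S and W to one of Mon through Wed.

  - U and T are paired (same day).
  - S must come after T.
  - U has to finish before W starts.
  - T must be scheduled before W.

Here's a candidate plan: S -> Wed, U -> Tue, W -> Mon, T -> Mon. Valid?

U has to finish before W starts — violated.
U and T are paired (same day) — violated.
T must be scheduled before W — violated.
S must come after T — holds.

No. U has to finish before W starts is not satisfied.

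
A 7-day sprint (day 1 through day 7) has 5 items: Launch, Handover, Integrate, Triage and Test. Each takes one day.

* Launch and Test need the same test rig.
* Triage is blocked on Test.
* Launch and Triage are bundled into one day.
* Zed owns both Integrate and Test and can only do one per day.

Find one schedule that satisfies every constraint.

Integrate in day 2, Handover in day 1, Test in day 1, Launch in day 2, Triage in day 2

Checking: Test(day 1) before Triage(day 2); Integrate(day 2) != Test(day 1); Launch(day 2) != Test(day 1); Launch = Triage = day 2.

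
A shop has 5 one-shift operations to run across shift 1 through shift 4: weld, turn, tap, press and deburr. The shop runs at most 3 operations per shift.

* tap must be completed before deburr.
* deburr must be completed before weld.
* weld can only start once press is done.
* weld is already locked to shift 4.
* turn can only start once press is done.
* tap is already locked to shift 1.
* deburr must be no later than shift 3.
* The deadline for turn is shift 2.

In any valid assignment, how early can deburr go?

Precedence pushes deburr to at least shift 2; deburr's own window allows nothing later than shift 3.
deburr at shift 2 is achievable: deburr -> shift 2, press -> shift 1, turn -> shift 2, tap -> shift 1, weld -> shift 4.

shift 2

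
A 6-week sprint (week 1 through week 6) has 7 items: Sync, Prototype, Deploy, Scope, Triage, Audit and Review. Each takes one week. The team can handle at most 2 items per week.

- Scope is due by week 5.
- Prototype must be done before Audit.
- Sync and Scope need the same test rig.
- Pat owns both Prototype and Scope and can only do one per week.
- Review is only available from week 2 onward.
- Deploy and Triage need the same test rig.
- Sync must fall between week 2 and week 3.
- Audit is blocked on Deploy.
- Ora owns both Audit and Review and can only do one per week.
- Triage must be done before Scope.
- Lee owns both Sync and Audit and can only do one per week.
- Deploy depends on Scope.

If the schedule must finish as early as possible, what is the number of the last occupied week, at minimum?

4

The precedence chain requires at least 4 distinct weeks.
With at most 2 per week and 7 work items, at least 4 weeks are needed.
4 works (last occupied week: week 4): for example Audit=week 4, Prototype=week 1, Deploy=week 3, Triage=week 1, Sync=week 3, Scope=week 2, Review=week 2.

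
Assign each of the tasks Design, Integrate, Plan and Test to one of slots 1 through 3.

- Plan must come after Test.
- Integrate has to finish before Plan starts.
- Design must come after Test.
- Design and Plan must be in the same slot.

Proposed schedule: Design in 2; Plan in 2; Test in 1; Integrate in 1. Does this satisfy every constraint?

Yes, all constraints hold

Design must come after Test — holds.
Integrate has to finish before Plan starts — holds.
Design and Plan must be in the same slot — holds.
Plan must come after Test — holds.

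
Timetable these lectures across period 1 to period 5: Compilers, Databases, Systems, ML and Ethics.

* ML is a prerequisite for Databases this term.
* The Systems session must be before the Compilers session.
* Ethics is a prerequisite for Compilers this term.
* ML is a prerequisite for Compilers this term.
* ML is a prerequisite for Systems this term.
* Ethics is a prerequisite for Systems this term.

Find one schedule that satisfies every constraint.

Ethics=period 1; Systems=period 2; Compilers=period 3; ML=period 1; Databases=period 2

Checking: Systems(period 2) before Compilers(period 3); Ethics(period 1) before Compilers(period 3); Ethics(period 1) before Systems(period 2); ML(period 1) before Compilers(period 3); ML(period 1) before Databases(period 2); ML(period 1) before Systems(period 2).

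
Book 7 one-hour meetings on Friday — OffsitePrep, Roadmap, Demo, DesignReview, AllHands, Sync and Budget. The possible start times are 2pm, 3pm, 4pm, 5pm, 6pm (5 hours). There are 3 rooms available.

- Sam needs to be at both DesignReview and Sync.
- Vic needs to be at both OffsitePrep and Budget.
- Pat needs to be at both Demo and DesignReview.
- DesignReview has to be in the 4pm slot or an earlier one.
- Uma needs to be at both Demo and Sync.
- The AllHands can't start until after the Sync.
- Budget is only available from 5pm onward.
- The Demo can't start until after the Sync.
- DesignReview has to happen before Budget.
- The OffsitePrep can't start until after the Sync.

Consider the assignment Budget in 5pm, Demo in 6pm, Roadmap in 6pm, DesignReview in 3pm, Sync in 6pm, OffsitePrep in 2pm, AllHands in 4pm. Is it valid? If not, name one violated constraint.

The AllHands can't start until after the Sync — violated.
The Demo can't start until after the Sync — violated.
Uma needs to be at both Demo and Sync — violated.
DesignReview has to happen before Budget — holds.
DesignReview has to be in the 4pm slot or an earlier one — holds.
Budget is only available from 5pm onward — holds.
There are 3 rooms available — holds.
Pat needs to be at both Demo and DesignReview — holds.
Vic needs to be at both OffsitePrep and Budget — holds.
The OffsitePrep can't start until after the Sync — violated.
Sam needs to be at both DesignReview and Sync — holds.

Invalid. The OffsitePrep can't start until after the Sync.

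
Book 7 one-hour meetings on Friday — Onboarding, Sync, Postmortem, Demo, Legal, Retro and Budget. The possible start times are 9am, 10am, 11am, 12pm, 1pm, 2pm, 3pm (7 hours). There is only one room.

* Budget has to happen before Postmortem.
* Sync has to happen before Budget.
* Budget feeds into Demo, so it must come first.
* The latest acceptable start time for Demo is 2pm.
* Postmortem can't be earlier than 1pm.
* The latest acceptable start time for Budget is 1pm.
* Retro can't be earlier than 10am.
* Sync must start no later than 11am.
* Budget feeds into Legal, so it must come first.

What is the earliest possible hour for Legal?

Precedence pushes Legal to at least 11am.
Legal at 11am is achievable: Sync=9am, Legal=11am, Budget=10am, Onboarding=3pm, Retro=2pm, Demo=12pm, Postmortem=1pm.

11am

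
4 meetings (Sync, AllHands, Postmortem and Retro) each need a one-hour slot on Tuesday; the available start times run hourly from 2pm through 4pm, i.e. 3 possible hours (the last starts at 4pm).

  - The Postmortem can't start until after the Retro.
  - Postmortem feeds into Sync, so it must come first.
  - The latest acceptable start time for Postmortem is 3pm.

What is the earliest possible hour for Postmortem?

3pm

Precedence pushes Postmortem to at least 3pm; Postmortem's own window allows nothing later than 3pm.
Postmortem at 3pm is achievable: Postmortem -> 3pm; AllHands -> 2pm; Sync -> 4pm; Retro -> 2pm.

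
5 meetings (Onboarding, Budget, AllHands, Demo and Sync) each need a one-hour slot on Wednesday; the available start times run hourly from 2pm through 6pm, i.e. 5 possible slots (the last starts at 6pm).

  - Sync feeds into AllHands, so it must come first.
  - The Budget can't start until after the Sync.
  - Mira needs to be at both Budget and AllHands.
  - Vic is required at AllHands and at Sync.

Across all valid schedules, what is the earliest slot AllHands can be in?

Precedence pushes AllHands to at least 3pm.
AllHands at 3pm is achievable: Budget in 4pm, Onboarding in 2pm, AllHands in 3pm, Demo in 2pm, Sync in 2pm.

3pm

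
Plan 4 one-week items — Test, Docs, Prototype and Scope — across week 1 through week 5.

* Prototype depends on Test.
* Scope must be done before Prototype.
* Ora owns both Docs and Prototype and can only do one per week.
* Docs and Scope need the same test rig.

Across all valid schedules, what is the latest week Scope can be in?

week 4

Downstream work caps Scope at week 4.
Scope at week 4 is achievable: Docs=week 1, Scope=week 4, Test=week 1, Prototype=week 5.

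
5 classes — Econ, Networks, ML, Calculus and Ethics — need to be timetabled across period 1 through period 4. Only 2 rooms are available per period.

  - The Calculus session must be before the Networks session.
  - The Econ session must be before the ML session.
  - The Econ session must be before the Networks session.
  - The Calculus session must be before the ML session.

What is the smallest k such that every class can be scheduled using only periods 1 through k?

3 periods

The precedence chain requires at least 2 distinct periods.
With at most 2 per period and 5 classes, at least 3 periods are needed.
3 works (last occupied period: period 3): for example Econ=period 1, ML=period 2, Ethics=period 3, Calculus=period 1, Networks=period 2.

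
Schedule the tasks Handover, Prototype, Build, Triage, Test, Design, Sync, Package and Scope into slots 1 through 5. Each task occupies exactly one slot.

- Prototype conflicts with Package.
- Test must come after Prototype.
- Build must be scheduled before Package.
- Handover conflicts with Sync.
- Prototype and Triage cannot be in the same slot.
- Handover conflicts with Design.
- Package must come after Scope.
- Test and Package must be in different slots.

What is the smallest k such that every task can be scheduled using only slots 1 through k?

3 slots

The precedence chain requires at least 2 distinct slots.
Could 2 slots be enough, i.e. nothing placed later than 2? No: Package must come after Scope (at 1 or later) → {2}; Test must come after Prototype (at 1 or later) → {2}; Package can't share with Test (2) → nothing is left.
So 2 slots is not enough.
3 works (last occupied slot: 3): for example Design=2; Package=2; Scope=1; Sync=2; Triage=2; Prototype=1; Build=1; Test=3; Handover=1.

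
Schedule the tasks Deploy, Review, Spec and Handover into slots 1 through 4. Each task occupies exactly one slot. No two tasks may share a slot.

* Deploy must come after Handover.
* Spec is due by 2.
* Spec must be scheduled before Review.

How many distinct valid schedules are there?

Splitting on Deploy: it can be 3 (2), 4 (3). Listing each branch's schedules as (Review, Spec, Handover):
Deploy=3: (4,1,2) (4,2,1) — 2.
Deploy=4: (2,1,3) (3,1,2) (3,2,1) — 3.
Summing: 2 + 3 = 5.

5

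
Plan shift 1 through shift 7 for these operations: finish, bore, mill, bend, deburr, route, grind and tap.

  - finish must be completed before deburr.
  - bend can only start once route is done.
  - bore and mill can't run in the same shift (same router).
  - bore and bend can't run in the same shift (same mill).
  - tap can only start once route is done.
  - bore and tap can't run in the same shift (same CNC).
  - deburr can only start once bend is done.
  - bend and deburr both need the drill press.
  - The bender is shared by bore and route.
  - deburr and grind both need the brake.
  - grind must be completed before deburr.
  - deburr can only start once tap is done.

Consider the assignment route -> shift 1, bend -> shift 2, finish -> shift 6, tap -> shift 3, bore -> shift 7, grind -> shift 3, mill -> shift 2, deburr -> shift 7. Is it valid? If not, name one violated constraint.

Yes

finish must be completed before deburr — holds.
bore and bend can't run in the same shift (same mill) — holds.
grind must be completed before deburr — holds.
The bender is shared by bore and route — holds.
bend can only start once route is done — holds.
bore and tap can't run in the same shift (same CNC) — holds.
bore and mill can't run in the same shift (same router) — holds.
deburr can only start once bend is done — holds.
tap can only start once route is done — holds.
deburr can only start once tap is done — holds.
bend and deburr both need the drill press — holds.
deburr and grind both need the brake — holds.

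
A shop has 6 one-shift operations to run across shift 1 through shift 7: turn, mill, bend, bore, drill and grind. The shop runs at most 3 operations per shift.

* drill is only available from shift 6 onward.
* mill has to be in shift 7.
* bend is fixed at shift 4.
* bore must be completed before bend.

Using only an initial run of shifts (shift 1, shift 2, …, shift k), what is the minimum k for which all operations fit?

The precedence chain requires at least 2 distinct shifts.
With at most 3 per shift and 6 operations, at least 2 shifts are needed.
mill can't be placed before shift 7, so the schedule must run through at least shift 7.
7 works (last occupied shift: shift 7): for example grind -> shift 1, bend -> shift 4, turn -> shift 1, drill -> shift 6, mill -> shift 7, bore -> shift 1.

7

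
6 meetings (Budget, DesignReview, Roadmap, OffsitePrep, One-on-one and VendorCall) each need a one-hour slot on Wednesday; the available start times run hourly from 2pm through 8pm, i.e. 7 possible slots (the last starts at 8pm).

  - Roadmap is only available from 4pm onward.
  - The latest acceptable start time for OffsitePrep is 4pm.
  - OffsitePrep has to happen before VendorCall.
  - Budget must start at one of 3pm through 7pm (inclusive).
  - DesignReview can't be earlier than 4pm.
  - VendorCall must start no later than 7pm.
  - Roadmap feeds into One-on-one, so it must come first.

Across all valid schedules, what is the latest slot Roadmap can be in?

7pm

Roadmap is available from 4pm; downstream work caps Roadmap at 7pm.
Roadmap at 7pm is achievable: VendorCall -> 3pm, Budget -> 3pm, OffsitePrep -> 2pm, One-on-one -> 8pm, DesignReview -> 4pm, Roadmap -> 7pm.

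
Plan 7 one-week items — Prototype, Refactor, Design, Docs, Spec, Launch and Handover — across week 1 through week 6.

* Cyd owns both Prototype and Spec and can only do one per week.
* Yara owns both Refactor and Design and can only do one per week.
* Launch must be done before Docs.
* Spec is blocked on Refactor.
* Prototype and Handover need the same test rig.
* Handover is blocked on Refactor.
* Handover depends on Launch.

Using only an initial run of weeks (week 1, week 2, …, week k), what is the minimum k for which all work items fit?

2 weeks

The precedence chain requires at least 2 distinct weeks.
2 works (last occupied week: week 2): for example Docs in week 2; Prototype in week 1; Handover in week 2; Design in week 2; Launch in week 1; Spec in week 2; Refactor in week 1.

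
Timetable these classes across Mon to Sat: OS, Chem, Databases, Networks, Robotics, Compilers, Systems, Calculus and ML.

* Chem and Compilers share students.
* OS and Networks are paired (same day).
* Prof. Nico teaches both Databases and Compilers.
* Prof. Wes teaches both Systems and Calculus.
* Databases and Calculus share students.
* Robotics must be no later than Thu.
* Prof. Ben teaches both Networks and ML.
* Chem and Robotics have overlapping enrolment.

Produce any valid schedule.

Compilers in Wed, Chem in Tue, OS in Mon, Networks in Mon, Calculus in Tue, Systems in Mon, ML in Tue, Databases in Mon, Robotics in Mon

Checking: Chem(Tue) != Robotics(Mon); Systems(Mon) != Calculus(Tue); Chem(Tue) != Compilers(Wed); Databases(Mon) != Compilers(Wed); Networks(Mon) != ML(Tue); Databases(Mon) != Calculus(Tue); OS = Networks = Mon; Robotics=Mon in [Mon,Thu].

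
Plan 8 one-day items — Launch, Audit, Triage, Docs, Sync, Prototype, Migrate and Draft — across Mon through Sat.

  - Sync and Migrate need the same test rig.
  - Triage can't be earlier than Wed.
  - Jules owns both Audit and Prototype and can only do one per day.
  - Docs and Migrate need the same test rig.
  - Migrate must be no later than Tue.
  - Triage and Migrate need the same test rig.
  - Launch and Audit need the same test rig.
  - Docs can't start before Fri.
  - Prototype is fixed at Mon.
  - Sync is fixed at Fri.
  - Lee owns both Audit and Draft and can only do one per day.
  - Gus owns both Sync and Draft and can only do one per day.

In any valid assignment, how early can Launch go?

Launch at Mon is achievable: Prototype in Mon; Triage in Wed; Draft in Mon; Migrate in Mon; Docs in Fri; Audit in Tue; Sync in Fri; Launch in Mon.

Mon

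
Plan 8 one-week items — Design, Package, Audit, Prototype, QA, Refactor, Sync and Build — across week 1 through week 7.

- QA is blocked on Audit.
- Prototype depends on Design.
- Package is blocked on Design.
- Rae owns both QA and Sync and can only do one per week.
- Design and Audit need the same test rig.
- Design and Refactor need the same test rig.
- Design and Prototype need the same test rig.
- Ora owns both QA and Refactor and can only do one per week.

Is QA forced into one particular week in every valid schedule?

QA can be week 2 (e.g. Audit in week 1, Design in week 2, QA in week 2, Refactor in week 1, Prototype in week 3, Build in week 1, Sync in week 1, Package in week 3) or week 3 (e.g. Refactor in week 2; Package in week 2; Audit in week 2; Prototype in week 2; Sync in week 1; Build in week 1; QA in week 3; Design in week 1).

No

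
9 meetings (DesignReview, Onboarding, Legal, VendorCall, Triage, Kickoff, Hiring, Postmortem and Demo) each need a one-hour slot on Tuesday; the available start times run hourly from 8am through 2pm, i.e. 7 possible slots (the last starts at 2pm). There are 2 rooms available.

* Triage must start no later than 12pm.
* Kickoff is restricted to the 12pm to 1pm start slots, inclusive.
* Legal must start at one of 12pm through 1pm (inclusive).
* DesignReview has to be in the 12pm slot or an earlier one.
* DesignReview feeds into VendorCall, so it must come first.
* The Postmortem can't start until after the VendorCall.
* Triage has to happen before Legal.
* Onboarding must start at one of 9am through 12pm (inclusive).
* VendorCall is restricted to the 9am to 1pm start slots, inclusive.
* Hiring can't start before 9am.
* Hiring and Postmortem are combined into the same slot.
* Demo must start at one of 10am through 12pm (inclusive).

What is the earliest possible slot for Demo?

10am

Demo is available from 10am; Demo's own window allows nothing later than 12pm.
Demo at 10am is achievable: Legal in 12pm, Onboarding in 9am, Demo in 10am, Triage in 8am, Postmortem in 11am, VendorCall in 9am, Hiring in 11am, DesignReview in 8am, Kickoff in 12pm.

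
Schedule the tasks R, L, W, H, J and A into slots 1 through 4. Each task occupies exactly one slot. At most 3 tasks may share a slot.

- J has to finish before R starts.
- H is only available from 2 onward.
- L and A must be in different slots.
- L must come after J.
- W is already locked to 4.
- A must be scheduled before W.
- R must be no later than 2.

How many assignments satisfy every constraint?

Splitting on L: it can be 2 (6), 3 (6), 4 (9). Listing each branch's schedules as (R, W, H, J, A):
L=2: (2,4,2,1,1) (2,4,2,1,3) (2,4,3,1,1) (2,4,3,1,3) (2,4,4,1,1) (2,4,4,1,3) — 6.
L=3: (2,4,2,1,1) (2,4,2,1,2) (2,4,3,1,1) (2,4,3,1,2) (2,4,4,1,1) (2,4,4,1,2) — 6.
L=4: (2,4,2,1,1) (2,4,2,1,2) (2,4,2,1,3) (2,4,3,1,1) (2,4,3,1,2) (2,4,3,1,3) (2,4,4,1,1) (2,4,4,1,2) (2,4,4,1,3) — 9.
Summing: 6 + 6 + 9 = 21.

21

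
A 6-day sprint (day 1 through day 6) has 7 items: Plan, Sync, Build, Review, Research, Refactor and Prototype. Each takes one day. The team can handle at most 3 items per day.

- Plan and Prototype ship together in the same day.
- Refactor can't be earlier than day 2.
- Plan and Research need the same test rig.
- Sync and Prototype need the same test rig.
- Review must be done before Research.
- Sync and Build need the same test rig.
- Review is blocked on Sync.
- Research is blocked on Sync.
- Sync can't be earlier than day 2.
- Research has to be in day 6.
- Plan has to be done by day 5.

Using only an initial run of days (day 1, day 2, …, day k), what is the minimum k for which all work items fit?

The precedence chain requires at least 3 distinct days.
With at most 3 per day and 7 work items, at least 3 days are needed.
Research can't be placed before day 6, so the schedule must run through at least day 6.
6 works (last occupied day: day 6): for example Build -> day 1, Refactor -> day 2, Sync -> day 2, Prototype -> day 1, Plan -> day 1, Review -> day 3, Research -> day 6.

6 days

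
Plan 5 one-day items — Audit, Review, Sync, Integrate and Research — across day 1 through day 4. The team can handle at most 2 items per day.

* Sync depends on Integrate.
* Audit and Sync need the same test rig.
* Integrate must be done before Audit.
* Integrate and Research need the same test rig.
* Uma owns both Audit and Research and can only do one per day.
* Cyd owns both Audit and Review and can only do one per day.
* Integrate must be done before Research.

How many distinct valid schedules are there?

Splitting on Audit: it can be day 2 (10), day 3 (12), day 4 (12). Listing each branch's schedules as (Review, Sync, Integrate, Research) by day number:
Audit=day 2: (1,3,1,3) (1,3,1,4) (1,4,1,3) (1,4,1,4) (3,3,1,4) (3,4,1,3) (3,4,1,4) (4,3,1,3) (4,3,1,4) (4,4,1,3) — 10.
Audit=day 3: (1,2,1,2) (1,2,1,4) (1,4,1,2) (1,4,1,4) (1,4,2,4) (2,2,1,4) (2,4,1,2) (2,4,1,4) (2,4,2,4) (4,2,1,2) (4,2,1,4) (4,4,1,2) — 12.
Audit=day 4: (1,2,1,2) (1,2,1,3) (1,3,1,2) (1,3,1,3) (1,3,2,3) (2,2,1,3) (2,3,1,2) (2,3,1,3) (2,3,2,3) (3,2,1,2) (3,2,1,3) (3,3,1,2) — 12.
Summing: 10 + 12 + 12 = 34.

34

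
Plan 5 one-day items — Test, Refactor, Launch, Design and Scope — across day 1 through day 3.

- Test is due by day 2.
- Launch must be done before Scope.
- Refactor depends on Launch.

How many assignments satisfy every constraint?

Splitting on Test: it can be day 1 (15), day 2 (15). Listing each branch's schedules as (Refactor, Launch, Design, Scope) by day number:
Test=day 1: (2,1,1,2) (2,1,1,3) (2,1,2,2) (2,1,2,3) (2,1,3,2) (2,1,3,3) (3,1,1,2) (3,1,1,3) (3,1,2,2) (3,1,2,3) (3,1,3,2) (3,1,3,3) (3,2,1,3) (3,2,2,3) (3,2,3,3) — 15.
Test=day 2: (2,1,1,2) (2,1,1,3) (2,1,2,2) (2,1,2,3) (2,1,3,2) (2,1,3,3) (3,1,1,2) (3,1,1,3) (3,1,2,2) (3,1,2,3) (3,1,3,2) (3,1,3,3) (3,2,1,3) (3,2,2,3) (3,2,3,3) — 15.
Summing: 15 + 15 = 30.

30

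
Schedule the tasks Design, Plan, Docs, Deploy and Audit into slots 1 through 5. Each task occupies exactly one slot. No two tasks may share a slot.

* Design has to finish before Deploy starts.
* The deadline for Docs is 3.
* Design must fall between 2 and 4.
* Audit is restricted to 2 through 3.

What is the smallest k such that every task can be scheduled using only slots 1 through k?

5 slots

The precedence chain requires at least 2 distinct slots.
With at most 1 per slot and 5 tasks, at least 5 slots are needed.
Propagating the time windows through the other constraints, Deploy can't land before 3, so the schedule must run through at least slot 3.
5 works (last occupied slot: 5): for example Design in 3, Plan in 5, Audit in 2, Docs in 1, Deploy in 4.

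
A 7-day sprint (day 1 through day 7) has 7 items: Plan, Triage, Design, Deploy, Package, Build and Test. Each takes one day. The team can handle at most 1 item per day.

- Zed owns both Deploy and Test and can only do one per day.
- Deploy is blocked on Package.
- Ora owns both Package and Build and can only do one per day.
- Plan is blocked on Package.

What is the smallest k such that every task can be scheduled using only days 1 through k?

The precedence chain requires at least 2 distinct days.
With at most 1 per day and 7 tasks, at least 7 days are needed.
7 works (last occupied day: day 7): for example Triage in day 4, Test in day 7, Package in day 1, Build in day 6, Design in day 5, Plan in day 2, Deploy in day 3.

7 days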